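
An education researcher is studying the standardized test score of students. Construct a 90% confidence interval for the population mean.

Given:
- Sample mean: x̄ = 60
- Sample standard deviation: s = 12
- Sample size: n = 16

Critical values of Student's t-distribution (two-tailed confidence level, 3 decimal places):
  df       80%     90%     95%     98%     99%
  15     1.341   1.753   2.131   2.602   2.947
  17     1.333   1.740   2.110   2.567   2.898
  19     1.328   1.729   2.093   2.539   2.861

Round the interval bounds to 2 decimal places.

The population standard deviation σ is unknown (only the sample standard deviation s is given), so use a t-interval with df = n - 1 = 16 - 1 = 15.

For 90% confidence with df = 15, t* = 1.753 (from t-table)

Standard error: SE = s/√n = 12/√16 = 3.000000

Margin of error: E = t* × SE = 1.753 × 3.000000 = 5.2590

T-interval: x̄ ± E = 60 ± 5.2590 = (54.7410, 65.2590)

Rounded to 2 decimal places:

(54.74, 65.26)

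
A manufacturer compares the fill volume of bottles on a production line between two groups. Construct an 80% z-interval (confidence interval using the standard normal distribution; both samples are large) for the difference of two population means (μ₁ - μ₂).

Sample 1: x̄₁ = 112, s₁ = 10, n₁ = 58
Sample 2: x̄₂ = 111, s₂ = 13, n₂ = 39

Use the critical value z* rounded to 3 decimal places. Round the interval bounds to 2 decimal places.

Both samples are large (n₁ = 58 ≥ 30, n₂ = 39 ≥ 30), so a z-interval for the difference of means applies.

Point estimate: x̄₁ - x̄₂ = 112 - 111 = 1

Standard error: SE = √(s₁²/n₁ + s₂²/n₂)
= √(10²/58 + 13²/39)
= √(1.724138 + 4.333333)
= 2.461193

For 80% confidence, z* = 1.282 (from standard normal table)
Margin of error: E = z* × SE = 1.282 × 2.461193 = 3.1552

Z-interval: (x̄₁ - x̄₂) ± E = 1 ± 3.1552 = (-2.1552, 4.1552)

Rounded to 2 decimal places:

(-2.16, 4.16)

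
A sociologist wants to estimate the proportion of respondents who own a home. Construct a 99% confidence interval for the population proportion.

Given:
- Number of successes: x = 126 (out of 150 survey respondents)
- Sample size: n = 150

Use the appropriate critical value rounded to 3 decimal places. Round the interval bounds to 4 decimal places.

Sample proportion: p̂ = 126/150 = 0.840000

Check conditions for normal approximation:
  np̂ = 126 ≥ 10 ✓
  n(1-p̂) = 24 ≥ 10 ✓

The sample is large enough, so use a z-interval (normal approximation) for the proportion.

For 99% confidence, z* = 2.576 (from standard normal table)

Standard error: SE = √(p̂(1-p̂)/n) = √(0.840000×0.160000/150) = 0.02993326

Margin of error: E = z* × SE = 2.576 × 0.02993326 = 0.077108

Z-interval: p̂ ± E = 0.840000 ± 0.077108 = (0.762892, 0.917108)

Rounded to 4 decimal places:

(0.7629, 0.9171)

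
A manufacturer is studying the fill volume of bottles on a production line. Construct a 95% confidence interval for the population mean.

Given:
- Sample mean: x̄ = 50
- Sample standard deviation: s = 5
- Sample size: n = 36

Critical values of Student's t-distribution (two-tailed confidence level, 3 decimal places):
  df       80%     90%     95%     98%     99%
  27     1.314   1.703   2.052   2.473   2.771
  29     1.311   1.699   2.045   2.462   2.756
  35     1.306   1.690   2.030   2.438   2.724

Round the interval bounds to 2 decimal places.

The population standard deviation σ is unknown (only the sample standard deviation s is given), so use a t-interval with df = n - 1 = 36 - 1 = 35.

For 95% confidence with df = 35, t* = 2.030 (from t-table)

Standard error: SE = s/√n = 5/√36 = 0.833333

Margin of error: E = t* × SE = 2.030 × 0.833333 = 1.6917

T-interval: x̄ ± E = 50 ± 1.6917 = (48.3083, 51.6917)

Rounded to 2 decimal places:

(48.31, 51.69)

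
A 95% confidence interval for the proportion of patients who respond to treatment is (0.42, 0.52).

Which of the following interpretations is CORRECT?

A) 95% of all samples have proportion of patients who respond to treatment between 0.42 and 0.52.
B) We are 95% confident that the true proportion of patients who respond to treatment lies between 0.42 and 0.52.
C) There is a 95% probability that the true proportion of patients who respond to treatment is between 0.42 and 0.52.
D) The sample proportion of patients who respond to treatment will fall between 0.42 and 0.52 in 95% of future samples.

A confidence interval represents our confidence in the procedure, not a probability statement about the parameter.

Key concept: If we repeated this sampling process many times and computed a 95% CI each time, about 95% of those intervals would contain the true population parameter.

For this specific interval (0.42, 0.52):
- Midpoint (point estimate): 0.47
- Margin of error: 0.05

The correct interpretation is the one stating confidence that the true parameter lies in the interval — option B.

B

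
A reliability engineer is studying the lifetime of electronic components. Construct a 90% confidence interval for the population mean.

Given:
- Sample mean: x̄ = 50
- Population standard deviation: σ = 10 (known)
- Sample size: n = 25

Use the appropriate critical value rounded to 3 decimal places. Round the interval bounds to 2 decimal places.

The population standard deviation σ is known, so use a z-interval (standard normal critical value).

For 90% confidence, z* = 1.645 (from standard normal table)

Standard error: SE = σ/√n = 10/√25 = 2.000000

Margin of error: E = z* × SE = 1.645 × 2.000000 = 3.2900

Z-interval: x̄ ± E = 50 ± 3.2900 = (46.7100, 53.2900)

Rounded to 2 decimal places:

(46.71, 53.29)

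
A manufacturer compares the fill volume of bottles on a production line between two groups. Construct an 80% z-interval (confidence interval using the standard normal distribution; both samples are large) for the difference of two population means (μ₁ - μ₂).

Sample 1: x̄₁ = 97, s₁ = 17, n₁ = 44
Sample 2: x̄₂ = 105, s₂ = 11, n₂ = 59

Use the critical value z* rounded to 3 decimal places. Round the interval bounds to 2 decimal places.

Both samples are large (n₁ = 44 ≥ 30, n₂ = 59 ≥ 30), so a z-interval for the difference of means applies.

Point estimate: x̄₁ - x̄₂ = 97 - 105 = -8

Standard error: SE = √(s₁²/n₁ + s₂²/n₂)
= √(17²/44 + 11²/59)
= √(6.568182 + 2.050847)
= 2.935818

For 80% confidence, z* = 1.282 (from standard normal table)
Margin of error: E = z* × SE = 1.282 × 2.935818 = 3.7637

Z-interval: (x̄₁ - x̄₂) ± E = -8 ± 3.7637 = (-11.7637, -4.2363)

Rounded to 2 decimal places:

(-11.76, -4.24)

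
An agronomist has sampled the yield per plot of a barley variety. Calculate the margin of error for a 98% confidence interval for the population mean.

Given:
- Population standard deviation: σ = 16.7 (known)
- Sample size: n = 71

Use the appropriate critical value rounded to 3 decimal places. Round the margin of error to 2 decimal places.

The population standard deviation σ is known, so use the z-interval margin of error formula.

For 98% confidence, z* = 2.326 (from standard normal table)

Margin of error formula for z-interval: E = z* × σ/√n

E = 2.326 × 16.7/√71
  = 2.326 × 1.981925
  = 4.6100

Rounded to 2 decimal places:

4.61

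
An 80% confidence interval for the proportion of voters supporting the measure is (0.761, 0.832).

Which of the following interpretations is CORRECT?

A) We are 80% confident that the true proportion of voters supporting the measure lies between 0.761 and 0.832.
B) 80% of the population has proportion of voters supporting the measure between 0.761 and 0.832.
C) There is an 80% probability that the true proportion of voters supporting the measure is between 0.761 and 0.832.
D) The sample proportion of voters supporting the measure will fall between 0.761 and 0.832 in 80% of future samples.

A confidence interval represents our confidence in the procedure, not a probability statement about the parameter.

Key concept: If we repeated this sampling process many times and computed an 80% CI each time, about 80% of those intervals would contain the true population parameter.

For this specific interval (0.761, 0.832):
- Midpoint (point estimate): 0.7965
- Margin of error: 0.0355

The correct interpretation is the one stating confidence that the true parameter lies in the interval — option A.

A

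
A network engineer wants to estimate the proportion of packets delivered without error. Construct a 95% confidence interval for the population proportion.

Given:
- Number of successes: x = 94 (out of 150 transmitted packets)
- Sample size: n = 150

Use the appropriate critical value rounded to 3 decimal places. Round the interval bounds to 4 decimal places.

Sample proportion: p̂ = 94/150 = 0.626667

Check conditions for normal approximation:
  np̂ = 94 ≥ 10 ✓
  n(1-p̂) = 56 ≥ 10 ✓

The sample is large enough, so use a z-interval (normal approximation) for the proportion.

For 95% confidence, z* = 1.96 (from standard normal table)

Standard error: SE = √(p̂(1-p̂)/n) = √(0.626667×0.373333/150) = 0.03949308

Margin of error: E = z* × SE = 1.96 × 0.03949308 = 0.077406

Z-interval: p̂ ± E = 0.626667 ± 0.077406 = (0.549260, 0.704073)

Rounded to 4 decimal places:

(0.5493, 0.7041)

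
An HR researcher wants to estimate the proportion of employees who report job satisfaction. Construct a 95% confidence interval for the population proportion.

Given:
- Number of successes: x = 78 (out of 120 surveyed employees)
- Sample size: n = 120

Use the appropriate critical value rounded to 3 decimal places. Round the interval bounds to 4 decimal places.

Sample proportion: p̂ = 78/120 = 0.650000

Check conditions for normal approximation:
  np̂ = 78 ≥ 10 ✓
  n(1-p̂) = 42 ≥ 10 ✓

The sample is large enough, so use a z-interval (normal approximation) for the proportion.

For 95% confidence, z* = 1.96 (from standard normal table)

Standard error: SE = √(p̂(1-p̂)/n) = √(0.650000×0.350000/120) = 0.04354117

Margin of error: E = z* × SE = 1.96 × 0.04354117 = 0.085341

Z-interval: p̂ ± E = 0.650000 ± 0.085341 = (0.564659, 0.735341)

Rounded to 4 decimal places:

(0.5647, 0.7353)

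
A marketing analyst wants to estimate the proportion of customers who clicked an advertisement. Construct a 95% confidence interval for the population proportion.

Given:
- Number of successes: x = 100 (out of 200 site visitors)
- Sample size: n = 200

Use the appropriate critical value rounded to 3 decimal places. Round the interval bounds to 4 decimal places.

Sample proportion: p̂ = 100/200 = 0.500000

Check conditions for normal approximation:
  np̂ = 100 ≥ 10 ✓
  n(1-p̂) = 100 ≥ 10 ✓

The sample is large enough, so use a z-interval (normal approximation) for the proportion.

For 95% confidence, z* = 1.96 (from standard normal table)

Standard error: SE = √(p̂(1-p̂)/n) = √(0.500000×0.500000/200) = 0.03535534

Margin of error: E = z* × SE = 1.96 × 0.03535534 = 0.069296

Z-interval: p̂ ± E = 0.500000 ± 0.069296 = (0.430704, 0.569296)

Rounded to 4 decimal places:

(0.4307, 0.5693)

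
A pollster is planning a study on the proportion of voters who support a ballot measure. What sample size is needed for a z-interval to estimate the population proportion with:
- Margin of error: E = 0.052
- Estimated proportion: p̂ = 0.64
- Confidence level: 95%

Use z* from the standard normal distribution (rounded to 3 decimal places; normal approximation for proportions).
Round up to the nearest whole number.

Using z* for proportion z-interval (normal approximation).

For 95% confidence, z* = 1.96 (from standard normal table)

Sample size formula for proportion z-interval: n = z*²p̂(1-p̂)/E²

n = 1.96² × 0.64 × 0.36 / 0.052²
  = 3.8416 × 0.2304 / 0.002704
  = 327.3316

Round up to the nearest whole number: n = 328

328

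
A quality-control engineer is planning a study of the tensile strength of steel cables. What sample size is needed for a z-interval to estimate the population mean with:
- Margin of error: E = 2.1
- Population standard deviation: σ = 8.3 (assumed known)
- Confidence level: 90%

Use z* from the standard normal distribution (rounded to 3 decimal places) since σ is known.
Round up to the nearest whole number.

Using z* since population σ is known (z-interval formula).

For 90% confidence, z* = 1.645 (from standard normal table)

Sample size formula for z-interval: n = (z*σ/E)²

n = (1.645 × 8.3 / 2.1)²
  = (6.501667)²
  = 42.2717

Round up to the nearest whole number: n = 43

43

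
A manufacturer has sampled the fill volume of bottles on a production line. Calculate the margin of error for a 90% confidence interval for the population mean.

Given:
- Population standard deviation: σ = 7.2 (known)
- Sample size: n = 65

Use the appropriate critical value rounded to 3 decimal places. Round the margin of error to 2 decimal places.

The population standard deviation σ is known, so use the z-interval margin of error formula.

For 90% confidence, z* = 1.645 (from standard normal table)

Margin of error formula for z-interval: E = z* × σ/√n

E = 1.645 × 7.2/√65
  = 1.645 × 0.893050
  = 1.4691

Rounded to 2 decimal places:

1.47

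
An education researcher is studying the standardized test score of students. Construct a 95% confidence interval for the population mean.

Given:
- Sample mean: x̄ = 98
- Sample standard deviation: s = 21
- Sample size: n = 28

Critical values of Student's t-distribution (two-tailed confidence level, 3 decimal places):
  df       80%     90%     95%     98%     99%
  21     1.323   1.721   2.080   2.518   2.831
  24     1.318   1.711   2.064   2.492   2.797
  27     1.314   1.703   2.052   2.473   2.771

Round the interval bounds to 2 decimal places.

The population standard deviation σ is unknown (only the sample standard deviation s is given), so use a t-interval with df = n - 1 = 28 - 1 = 27.

For 95% confidence with df = 27, t* = 2.052 (from t-table)

Standard error: SE = s/√n = 21/√28 = 3.968627

Margin of error: E = t* × SE = 2.052 × 3.968627 = 8.1436

T-interval: x̄ ± E = 98 ± 8.1436 = (89.8564, 106.1436)

Rounded to 2 decimal places:

(89.86, 106.14)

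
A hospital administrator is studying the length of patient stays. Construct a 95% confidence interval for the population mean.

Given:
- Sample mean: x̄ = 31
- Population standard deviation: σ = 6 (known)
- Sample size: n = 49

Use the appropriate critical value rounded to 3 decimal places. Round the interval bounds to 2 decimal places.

The population standard deviation σ is known, so use a z-interval (standard normal critical value).

For 95% confidence, z* = 1.96 (from standard normal table)

Standard error: SE = σ/√n = 6/√49 = 0.857143

Margin of error: E = z* × SE = 1.96 × 0.857143 = 1.6800

Z-interval: x̄ ± E = 31 ± 1.6800 = (29.3200, 32.6800)

Rounded to 2 decimal places:

(29.32, 32.68)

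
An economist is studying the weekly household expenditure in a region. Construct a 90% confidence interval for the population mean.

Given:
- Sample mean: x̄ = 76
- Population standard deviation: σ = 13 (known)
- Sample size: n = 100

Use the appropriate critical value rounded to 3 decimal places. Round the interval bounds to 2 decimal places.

The population standard deviation σ is known, so use a z-interval (standard normal critical value).

For 90% confidence, z* = 1.645 (from standard normal table)

Standard error: SE = σ/√n = 13/√100 = 1.300000

Margin of error: E = z* × SE = 1.645 × 1.300000 = 2.1385

Z-interval: x̄ ± E = 76 ± 2.1385 = (73.8615, 78.1385)

Rounded to 2 decimal places:

(73.86, 78.14)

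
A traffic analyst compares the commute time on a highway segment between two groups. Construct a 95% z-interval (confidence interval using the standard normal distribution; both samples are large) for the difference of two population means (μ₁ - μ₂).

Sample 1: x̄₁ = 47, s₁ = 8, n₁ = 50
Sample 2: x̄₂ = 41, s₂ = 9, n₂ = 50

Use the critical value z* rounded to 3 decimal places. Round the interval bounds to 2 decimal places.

Both samples are large (n₁ = 50 ≥ 30, n₂ = 50 ≥ 30), so a z-interval for the difference of means applies.

Point estimate: x̄₁ - x̄₂ = 47 - 41 = 6

Standard error: SE = √(s₁²/n₁ + s₂²/n₂)
= √(8²/50 + 9²/50)
= √(1.280000 + 1.620000)
= 1.702939

For 95% confidence, z* = 1.96 (from standard normal table)
Margin of error: E = z* × SE = 1.96 × 1.702939 = 3.3378

Z-interval: (x̄₁ - x̄₂) ± E = 6 ± 3.3378 = (2.6622, 9.3378)

Rounded to 2 decimal places:

(2.66, 9.34)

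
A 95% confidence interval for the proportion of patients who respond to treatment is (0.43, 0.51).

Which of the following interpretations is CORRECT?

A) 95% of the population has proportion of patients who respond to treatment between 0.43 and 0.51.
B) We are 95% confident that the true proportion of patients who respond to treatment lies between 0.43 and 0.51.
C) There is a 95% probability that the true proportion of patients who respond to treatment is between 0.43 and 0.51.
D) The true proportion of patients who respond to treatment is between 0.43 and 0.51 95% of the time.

A confidence interval represents our confidence in the procedure, not a probability statement about the parameter.

Key concept: If we repeated this sampling process many times and computed a 95% CI each time, about 95% of those intervals would contain the true population parameter.

For this specific interval (0.43, 0.51):
- Midpoint (point estimate): 0.47
- Margin of error: 0.04

The correct interpretation is the one stating confidence that the true parameter lies in the interval — option B.

B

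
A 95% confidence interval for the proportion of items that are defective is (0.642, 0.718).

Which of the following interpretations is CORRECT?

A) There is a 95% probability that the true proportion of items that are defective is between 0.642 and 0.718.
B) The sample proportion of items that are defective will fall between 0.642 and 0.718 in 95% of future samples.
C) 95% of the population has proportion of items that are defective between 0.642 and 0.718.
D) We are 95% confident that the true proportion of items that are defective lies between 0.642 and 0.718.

A confidence interval represents our confidence in the procedure, not a probability statement about the parameter.

Key concept: If we repeated this sampling process many times and computed a 95% CI each time, about 95% of those intervals would contain the true population parameter.

For this specific interval (0.642, 0.718):
- Midpoint (point estimate): 0.68
- Margin of error: 0.038

The correct interpretation is the one stating confidence that the true parameter lies in the interval — option D.

D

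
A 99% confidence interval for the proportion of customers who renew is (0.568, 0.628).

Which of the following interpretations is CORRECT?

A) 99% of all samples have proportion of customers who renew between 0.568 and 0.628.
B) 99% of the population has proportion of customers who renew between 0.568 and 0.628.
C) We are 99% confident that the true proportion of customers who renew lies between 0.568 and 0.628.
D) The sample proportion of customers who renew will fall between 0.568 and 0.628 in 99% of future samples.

A confidence interval represents our confidence in the procedure, not a probability statement about the parameter.

Key concept: If we repeated this sampling process many times and computed a 99% CI each time, about 99% of those intervals would contain the true population parameter.

For this specific interval (0.568, 0.628):
- Midpoint (point estimate): 0.598
- Margin of error: 0.03

The correct interpretation is the one stating confidence that the true parameter lies in the interval — option C.

C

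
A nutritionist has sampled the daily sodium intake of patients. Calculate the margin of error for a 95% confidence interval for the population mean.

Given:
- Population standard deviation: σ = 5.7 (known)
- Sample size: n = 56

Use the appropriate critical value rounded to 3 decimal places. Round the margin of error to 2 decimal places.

The population standard deviation σ is known, so use the z-interval margin of error formula.

For 95% confidence, z* = 1.96 (from standard normal table)

Margin of error formula for z-interval: E = z* × σ/√n

E = 1.96 × 5.7/√56
  = 1.96 × 0.761695
  = 1.4929

Rounded to 2 decimal places:

1.49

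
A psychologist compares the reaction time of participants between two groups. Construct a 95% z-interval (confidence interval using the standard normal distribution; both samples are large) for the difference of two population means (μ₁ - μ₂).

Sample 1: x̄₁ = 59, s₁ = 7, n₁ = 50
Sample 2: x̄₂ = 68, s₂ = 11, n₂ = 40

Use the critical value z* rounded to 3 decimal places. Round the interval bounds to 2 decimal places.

Both samples are large (n₁ = 50 ≥ 30, n₂ = 40 ≥ 30), so a z-interval for the difference of means applies.

Point estimate: x̄₁ - x̄₂ = 59 - 68 = -9

Standard error: SE = √(s₁²/n₁ + s₂²/n₂)
= √(7²/50 + 11²/40)
= √(0.980000 + 3.025000)
= 2.001250

For 95% confidence, z* = 1.96 (from standard normal table)
Margin of error: E = z* × SE = 1.96 × 2.001250 = 3.9224

Z-interval: (x̄₁ - x̄₂) ± E = -9 ± 3.9224 = (-12.9224, -5.0776)

Rounded to 2 decimal places:

(-12.92, -5.08)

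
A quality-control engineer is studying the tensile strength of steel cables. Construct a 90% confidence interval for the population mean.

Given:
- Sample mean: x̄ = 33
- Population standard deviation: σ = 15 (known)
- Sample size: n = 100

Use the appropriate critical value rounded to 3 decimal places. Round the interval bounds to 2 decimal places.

The population standard deviation σ is known, so use a z-interval (standard normal critical value).

For 90% confidence, z* = 1.645 (from standard normal table)

Standard error: SE = σ/√n = 15/√100 = 1.500000

Margin of error: E = z* × SE = 1.645 × 1.500000 = 2.4675

Z-interval: x̄ ± E = 33 ± 2.4675 = (30.5325, 35.4675)

Rounded to 2 decimal places:

(30.53, 35.47)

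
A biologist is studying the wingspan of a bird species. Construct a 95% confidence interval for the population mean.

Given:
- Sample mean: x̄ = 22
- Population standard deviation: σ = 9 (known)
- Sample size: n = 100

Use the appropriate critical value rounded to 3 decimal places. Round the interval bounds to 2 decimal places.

The population standard deviation σ is known, so use a z-interval (standard normal critical value).

For 95% confidence, z* = 1.96 (from standard normal table)

Standard error: SE = σ/√n = 9/√100 = 0.900000

Margin of error: E = z* × SE = 1.96 × 0.900000 = 1.7640

Z-interval: x̄ ± E = 22 ± 1.7640 = (20.2360, 23.7640)

Rounded to 2 decimal places:

(20.24, 23.76)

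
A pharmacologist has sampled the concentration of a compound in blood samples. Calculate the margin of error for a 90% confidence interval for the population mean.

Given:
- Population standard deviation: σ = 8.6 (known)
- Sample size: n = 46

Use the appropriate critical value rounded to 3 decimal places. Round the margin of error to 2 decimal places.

The population standard deviation σ is known, so use the z-interval margin of error formula.

For 90% confidence, z* = 1.645 (from standard normal table)

Margin of error formula for z-interval: E = z* × σ/√n

E = 1.645 × 8.6/√46
  = 1.645 × 1.268001
  = 2.0859

Rounded to 2 decimal places:

2.09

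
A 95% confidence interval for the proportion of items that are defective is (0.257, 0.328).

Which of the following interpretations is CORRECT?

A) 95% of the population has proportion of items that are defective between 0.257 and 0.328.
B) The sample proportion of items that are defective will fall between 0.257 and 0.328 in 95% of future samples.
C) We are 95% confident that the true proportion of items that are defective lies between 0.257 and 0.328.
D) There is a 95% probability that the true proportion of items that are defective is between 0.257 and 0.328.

A confidence interval represents our confidence in the procedure, not a probability statement about the parameter.

Key concept: If we repeated this sampling process many times and computed a 95% CI each time, about 95% of those intervals would contain the true population parameter.

For this specific interval (0.257, 0.328):
- Midpoint (point estimate): 0.2925
- Margin of error: 0.0355

The correct interpretation is the one stating confidence that the true parameter lies in the interval — option C.

C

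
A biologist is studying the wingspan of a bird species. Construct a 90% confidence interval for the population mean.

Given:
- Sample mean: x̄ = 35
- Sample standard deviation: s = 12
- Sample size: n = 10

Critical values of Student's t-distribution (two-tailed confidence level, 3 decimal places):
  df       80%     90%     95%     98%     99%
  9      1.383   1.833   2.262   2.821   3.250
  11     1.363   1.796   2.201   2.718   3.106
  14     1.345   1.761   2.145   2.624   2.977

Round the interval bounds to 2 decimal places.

The population standard deviation σ is unknown (only the sample standard deviation s is given), so use a t-interval with df = n - 1 = 10 - 1 = 9.

For 90% confidence with df = 9, t* = 1.833 (from t-table)

Standard error: SE = s/√n = 12/√10 = 3.794733

Margin of error: E = t* × SE = 1.833 × 3.794733 = 6.9557

T-interval: x̄ ± E = 35 ± 6.9557 = (28.0443, 41.9557)

Rounded to 2 decimal places:

(28.04, 41.96)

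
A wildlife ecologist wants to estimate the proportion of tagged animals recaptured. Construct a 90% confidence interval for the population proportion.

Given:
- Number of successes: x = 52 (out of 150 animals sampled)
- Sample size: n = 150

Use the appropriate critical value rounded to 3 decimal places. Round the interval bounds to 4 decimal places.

Sample proportion: p̂ = 52/150 = 0.346667

Check conditions for normal approximation:
  np̂ = 52 ≥ 10 ✓
  n(1-p̂) = 98 ≥ 10 ✓

The sample is large enough, so use a z-interval (normal approximation) for the proportion.

For 90% confidence, z* = 1.645 (from standard normal table)

Standard error: SE = √(p̂(1-p̂)/n) = √(0.346667×0.653333/150) = 0.03885777

Margin of error: E = z* × SE = 1.645 × 0.03885777 = 0.063921

Z-interval: p̂ ± E = 0.346667 ± 0.063921 = (0.282746, 0.410588)

Rounded to 4 decimal places:

(0.2827, 0.4106)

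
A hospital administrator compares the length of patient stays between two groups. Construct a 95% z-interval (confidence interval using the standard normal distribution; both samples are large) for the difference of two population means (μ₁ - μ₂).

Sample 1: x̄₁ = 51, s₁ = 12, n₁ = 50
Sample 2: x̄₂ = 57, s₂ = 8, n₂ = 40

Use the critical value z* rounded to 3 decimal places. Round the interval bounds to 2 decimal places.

Both samples are large (n₁ = 50 ≥ 30, n₂ = 40 ≥ 30), so a z-interval for the difference of means applies.

Point estimate: x̄₁ - x̄₂ = 51 - 57 = -6

Standard error: SE = √(s₁²/n₁ + s₂²/n₂)
= √(12²/50 + 8²/40)
= √(2.880000 + 1.600000)
= 2.116601

For 95% confidence, z* = 1.96 (from standard normal table)
Margin of error: E = z* × SE = 1.96 × 2.116601 = 4.1485

Z-interval: (x̄₁ - x̄₂) ± E = -6 ± 4.1485 = (-10.1485, -1.8515)

Rounded to 2 decimal places:

(-10.15, -1.85)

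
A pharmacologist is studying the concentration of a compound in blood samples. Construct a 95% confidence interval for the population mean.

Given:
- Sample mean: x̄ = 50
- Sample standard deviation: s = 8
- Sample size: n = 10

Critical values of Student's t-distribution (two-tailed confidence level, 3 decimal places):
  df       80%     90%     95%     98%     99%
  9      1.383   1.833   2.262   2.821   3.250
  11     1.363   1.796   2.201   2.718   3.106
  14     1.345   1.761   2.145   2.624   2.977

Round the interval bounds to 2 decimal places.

The population standard deviation σ is unknown (only the sample standard deviation s is given), so use a t-interval with df = n - 1 = 10 - 1 = 9.

For 95% confidence with df = 9, t* = 2.262 (from t-table)

Standard error: SE = s/√n = 8/√10 = 2.529822

Margin of error: E = t* × SE = 2.262 × 2.529822 = 5.7225

T-interval: x̄ ± E = 50 ± 5.7225 = (44.2775, 55.7225)

Rounded to 2 decimal places:

(44.28, 55.72)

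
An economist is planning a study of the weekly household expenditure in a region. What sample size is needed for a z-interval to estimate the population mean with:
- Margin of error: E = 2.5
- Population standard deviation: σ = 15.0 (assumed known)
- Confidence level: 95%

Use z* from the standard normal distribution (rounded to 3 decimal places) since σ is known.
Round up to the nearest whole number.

Using z* since population σ is known (z-interval formula).

For 95% confidence, z* = 1.96 (from standard normal table)

Sample size formula for z-interval: n = (z*σ/E)²

n = (1.96 × 15.0 / 2.5)²
  = (11.760000)²
  = 138.2976

Round up to the nearest whole number: n = 139

139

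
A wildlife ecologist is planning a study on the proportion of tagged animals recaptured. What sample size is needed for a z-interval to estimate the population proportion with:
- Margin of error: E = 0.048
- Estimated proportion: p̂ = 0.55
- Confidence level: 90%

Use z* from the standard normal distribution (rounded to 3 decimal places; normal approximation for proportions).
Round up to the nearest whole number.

Using z* for proportion z-interval (normal approximation).

For 90% confidence, z* = 1.645 (from standard normal table)

Sample size formula for proportion z-interval: n = z*²p̂(1-p̂)/E²

n = 1.645² × 0.55 × 0.45 / 0.048²
  = 2.706025 × 0.2475 / 0.002304
  = 290.6863

Round up to the nearest whole number: n = 291

291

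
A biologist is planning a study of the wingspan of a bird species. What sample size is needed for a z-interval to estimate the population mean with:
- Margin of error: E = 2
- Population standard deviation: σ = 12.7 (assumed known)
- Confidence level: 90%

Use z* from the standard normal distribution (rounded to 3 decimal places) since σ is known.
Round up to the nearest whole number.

Using z* since population σ is known (z-interval formula).

For 90% confidence, z* = 1.645 (from standard normal table)

Sample size formula for z-interval: n = (z*σ/E)²

n = (1.645 × 12.7 / 2)²
  = (10.445750)²
  = 109.1137

Round up to the nearest whole number: n = 110

110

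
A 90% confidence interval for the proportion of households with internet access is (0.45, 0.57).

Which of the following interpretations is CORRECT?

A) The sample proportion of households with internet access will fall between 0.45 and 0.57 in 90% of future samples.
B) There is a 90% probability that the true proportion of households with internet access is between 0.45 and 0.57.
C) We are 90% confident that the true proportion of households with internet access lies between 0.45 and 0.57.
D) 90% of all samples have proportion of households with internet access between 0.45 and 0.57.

A confidence interval represents our confidence in the procedure, not a probability statement about the parameter.

Key concept: If we repeated this sampling process many times and computed a 90% CI each time, about 90% of those intervals would contain the true population parameter.

For this specific interval (0.45, 0.57):
- Midpoint (point estimate): 0.51
- Margin of error: 0.06

The correct interpretation is the one stating confidence that the true parameter lies in the interval — option C.

C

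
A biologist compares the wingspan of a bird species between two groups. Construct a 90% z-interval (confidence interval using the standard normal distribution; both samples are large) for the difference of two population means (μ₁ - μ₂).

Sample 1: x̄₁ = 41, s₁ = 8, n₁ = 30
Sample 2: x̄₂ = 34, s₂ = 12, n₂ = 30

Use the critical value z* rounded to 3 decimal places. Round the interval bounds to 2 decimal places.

Both samples are large (n₁ = 30 ≥ 30, n₂ = 30 ≥ 30), so a z-interval for the difference of means applies.

Point estimate: x̄₁ - x̄₂ = 41 - 34 = 7

Standard error: SE = √(s₁²/n₁ + s₂²/n₂)
= √(8²/30 + 12²/30)
= √(2.133333 + 4.800000)
= 2.633122

For 90% confidence, z* = 1.645 (from standard normal table)
Margin of error: E = z* × SE = 1.645 × 2.633122 = 4.3315

Z-interval: (x̄₁ - x̄₂) ± E = 7 ± 4.3315 = (2.6685, 11.3315)

Rounded to 2 decimal places:

(2.67, 11.33)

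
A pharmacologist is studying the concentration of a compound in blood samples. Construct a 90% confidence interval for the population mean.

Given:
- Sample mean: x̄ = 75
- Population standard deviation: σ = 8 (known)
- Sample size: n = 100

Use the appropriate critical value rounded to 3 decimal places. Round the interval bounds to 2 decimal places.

The population standard deviation σ is known, so use a z-interval (standard normal critical value).

For 90% confidence, z* = 1.645 (from standard normal table)

Standard error: SE = σ/√n = 8/√100 = 0.800000

Margin of error: E = z* × SE = 1.645 × 0.800000 = 1.3160

Z-interval: x̄ ± E = 75 ± 1.3160 = (73.6840, 76.3160)

Rounded to 2 decimal places:

(73.68, 76.32)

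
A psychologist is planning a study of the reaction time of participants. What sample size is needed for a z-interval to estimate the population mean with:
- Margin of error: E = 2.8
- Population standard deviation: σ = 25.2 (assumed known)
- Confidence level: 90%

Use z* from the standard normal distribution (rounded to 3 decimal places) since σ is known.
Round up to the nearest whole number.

Using z* since population σ is known (z-interval formula).

For 90% confidence, z* = 1.645 (from standard normal table)

Sample size formula for z-interval: n = (z*σ/E)²

n = (1.645 × 25.2 / 2.8)²
  = (14.805000)²
  = 219.1880

Round up to the nearest whole number: n = 220

220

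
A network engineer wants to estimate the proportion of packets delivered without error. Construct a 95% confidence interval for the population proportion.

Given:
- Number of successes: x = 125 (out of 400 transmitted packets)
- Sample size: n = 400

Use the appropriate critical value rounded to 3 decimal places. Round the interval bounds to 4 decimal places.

Sample proportion: p̂ = 125/400 = 0.312500

Check conditions for normal approximation:
  np̂ = 125 ≥ 10 ✓
  n(1-p̂) = 275 ≥ 10 ✓

The sample is large enough, so use a z-interval (normal approximation) for the proportion.

For 95% confidence, z* = 1.96 (from standard normal table)

Standard error: SE = √(p̂(1-p̂)/n) = √(0.312500×0.687500/400) = 0.02317562

Margin of error: E = z* × SE = 1.96 × 0.02317562 = 0.045424

Z-interval: p̂ ± E = 0.312500 ± 0.045424 = (0.267076, 0.357924)

Rounded to 4 decimal places:

(0.2671, 0.3579)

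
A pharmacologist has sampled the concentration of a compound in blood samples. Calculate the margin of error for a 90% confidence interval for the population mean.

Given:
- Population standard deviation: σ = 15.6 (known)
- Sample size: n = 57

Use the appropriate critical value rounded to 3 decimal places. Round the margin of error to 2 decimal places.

The population standard deviation σ is known, so use the z-interval margin of error formula.

For 90% confidence, z* = 1.645 (from standard normal table)

Margin of error formula for z-interval: E = z* × σ/√n

E = 1.645 × 15.6/√57
  = 1.645 × 2.066270
  = 3.3990

Rounded to 2 decimal places:

3.40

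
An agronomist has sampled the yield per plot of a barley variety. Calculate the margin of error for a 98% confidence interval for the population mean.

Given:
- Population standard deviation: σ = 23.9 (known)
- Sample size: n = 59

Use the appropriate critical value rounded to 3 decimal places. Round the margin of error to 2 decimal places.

The population standard deviation σ is known, so use the z-interval margin of error formula.

For 98% confidence, z* = 2.326 (from standard normal table)

Margin of error formula for z-interval: E = z* × σ/√n

E = 2.326 × 23.9/√59
  = 2.326 × 3.111515
  = 7.2374

Rounded to 2 decimal places:

7.24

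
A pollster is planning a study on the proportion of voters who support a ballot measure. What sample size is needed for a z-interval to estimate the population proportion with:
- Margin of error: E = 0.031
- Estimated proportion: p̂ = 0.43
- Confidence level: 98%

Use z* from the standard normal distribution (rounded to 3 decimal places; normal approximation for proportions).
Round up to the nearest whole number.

Using z* for proportion z-interval (normal approximation).

For 98% confidence, z* = 2.326 (from standard normal table)

Sample size formula for proportion z-interval: n = z*²p̂(1-p̂)/E²

n = 2.326² × 0.43 × 0.57 / 0.031²
  = 5.410276 × 0.2451 / 0.000961
  = 1379.8737

Round up to the nearest whole number: n = 1380

1380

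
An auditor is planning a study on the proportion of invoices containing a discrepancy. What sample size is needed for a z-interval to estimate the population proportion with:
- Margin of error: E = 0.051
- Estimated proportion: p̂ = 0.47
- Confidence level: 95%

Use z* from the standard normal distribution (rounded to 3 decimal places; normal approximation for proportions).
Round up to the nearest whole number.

Using z* for proportion z-interval (normal approximation).

For 95% confidence, z* = 1.96 (from standard normal table)

Sample size formula for proportion z-interval: n = z*²p̂(1-p̂)/E²

n = 1.96² × 0.47 × 0.53 / 0.051²
  = 3.8416 × 0.2491 / 0.002601
  = 367.9133

Round up to the nearest whole number: n = 368

368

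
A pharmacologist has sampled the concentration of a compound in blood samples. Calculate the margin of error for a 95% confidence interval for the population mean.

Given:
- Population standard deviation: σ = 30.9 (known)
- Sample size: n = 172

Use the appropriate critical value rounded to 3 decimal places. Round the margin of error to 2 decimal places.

The population standard deviation σ is known, so use the z-interval margin of error formula.

For 95% confidence, z* = 1.96 (from standard normal table)

Margin of error formula for z-interval: E = z* × σ/√n

E = 1.96 × 30.9/√172
  = 1.96 × 2.356103
  = 4.6180

Rounded to 2 decimal places:

4.62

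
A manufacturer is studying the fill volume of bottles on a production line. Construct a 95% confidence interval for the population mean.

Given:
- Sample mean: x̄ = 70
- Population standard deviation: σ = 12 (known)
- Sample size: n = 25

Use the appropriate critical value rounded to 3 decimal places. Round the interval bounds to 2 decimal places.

The population standard deviation σ is known, so use a z-interval (standard normal critical value).

For 95% confidence, z* = 1.96 (from standard normal table)

Standard error: SE = σ/√n = 12/√25 = 2.400000

Margin of error: E = z* × SE = 1.96 × 2.400000 = 4.7040

Z-interval: x̄ ± E = 70 ± 4.7040 = (65.2960, 74.7040)

Rounded to 2 decimal places:

(65.30, 74.70)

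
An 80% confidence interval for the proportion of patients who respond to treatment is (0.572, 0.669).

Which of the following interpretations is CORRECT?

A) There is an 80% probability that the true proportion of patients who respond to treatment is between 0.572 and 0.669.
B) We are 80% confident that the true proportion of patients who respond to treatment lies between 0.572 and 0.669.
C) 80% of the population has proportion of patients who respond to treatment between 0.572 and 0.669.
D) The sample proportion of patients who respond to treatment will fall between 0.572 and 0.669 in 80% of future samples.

A confidence interval represents our confidence in the procedure, not a probability statement about the parameter.

Key concept: If we repeated this sampling process many times and computed an 80% CI each time, about 80% of those intervals would contain the true population parameter.

For this specific interval (0.572, 0.669):
- Midpoint (point estimate): 0.6205
- Margin of error: 0.0485

The correct interpretation is the one stating confidence that the true parameter lies in the interval — option B.

B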